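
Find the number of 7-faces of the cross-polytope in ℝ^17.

Number of 7-faces = 2^(7+1) · C(17,7+1) = 256 · 24310 = 6223360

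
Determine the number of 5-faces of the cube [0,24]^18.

Choose 5 of 18 axes to span the face (C(18,5) = 8568 ways), then fix each of the remaining 13 coordinates at one of its two extreme values (2^13 = 8192 ways): 8568·8192 = 70189056.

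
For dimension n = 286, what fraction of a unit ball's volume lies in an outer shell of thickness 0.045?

1 - (1-0.045)^286 ≈ 0.9999980903 ≈ 99.999809%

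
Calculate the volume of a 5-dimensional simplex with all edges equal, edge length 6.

V = (6^5 / 5!) · √((5+1) / 2^5) ≈ 28.0592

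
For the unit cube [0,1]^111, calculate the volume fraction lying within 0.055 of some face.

The inner cube has side 1-2·0.055 = 0.89 and volume (0.89)^111 ≈ 2.412e-06, so the shell holds 0.9999975885 of the volume.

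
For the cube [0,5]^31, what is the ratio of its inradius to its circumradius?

r_in = 5/2 (half the side); r_out = 5√31/2 (half the diagonal). Ratio = 1/√31 ≈ 0.179605.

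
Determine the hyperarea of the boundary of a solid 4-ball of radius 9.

|∂B_4(9)| = 1458·π^2 ≈ 14389.9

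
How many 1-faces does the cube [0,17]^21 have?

The 21-cube has n·2^(n-1) = 21·2^20 = 21·1048576 = 22020096 edges.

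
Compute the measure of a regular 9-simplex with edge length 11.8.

For a regular n-simplex with edge a, V = (a^n / n!)·√((n+1)/2^n). With a=11.8, n=9: V ≈ 1708.21.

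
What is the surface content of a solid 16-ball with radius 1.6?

The surface area of an n-ball is 2π^(n/2) r^(n-1) / Γ(n/2). For n=16, r=1.6: 4341.08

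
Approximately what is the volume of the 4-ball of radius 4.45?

V_4(4.45) = π^(4/2) · (4.45)^4 / Γ(4/2 + 1) ≈ 1935.13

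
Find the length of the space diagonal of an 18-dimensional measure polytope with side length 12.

d = √(12² + 12² + ... + 12²) [18 terms] = √(18·12²) = 12√18 ≈ 50.9117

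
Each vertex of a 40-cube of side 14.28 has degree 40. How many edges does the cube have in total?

Each of the 2^40 = 1099511627776 vertices has degree 40; total edges = 40·2^40/2 = 21990232555520.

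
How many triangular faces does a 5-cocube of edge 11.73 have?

An n-cross-polytope has 2^(k+1)·C(n,k+1) k-faces. Here 2^3·C(5,3) = 8·10 = 80.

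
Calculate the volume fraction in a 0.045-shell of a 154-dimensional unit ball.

1 - (1-0.045)^154 ≈ 0.999167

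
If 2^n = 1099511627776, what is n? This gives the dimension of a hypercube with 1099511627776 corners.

Since 2^n = 1099511627776, we have n = 40.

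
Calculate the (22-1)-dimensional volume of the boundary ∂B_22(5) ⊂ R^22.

S_22(5) = 2·π^(22/2)·(5)^21 / Γ(22/2) = 19073486328125·π^11/72576 ≈ 7.73189e+13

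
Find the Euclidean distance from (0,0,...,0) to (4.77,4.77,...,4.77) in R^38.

The space diagonal of an n-cube of side s is s√n. Here 4.77·√38 ≈ 29.4043.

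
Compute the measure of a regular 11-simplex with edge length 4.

For a regular n-simplex with edge a, V = (a^n / n!)·√((n+1)/2^n). With a=4, n=11: V ≈ 0.00804322.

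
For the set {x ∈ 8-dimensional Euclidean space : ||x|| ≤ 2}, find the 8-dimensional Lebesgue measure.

V_8(2) = π^(8/2) · (2)^8 / Γ(8/2 + 1) = 32·π^4/3 ≈ 1039.03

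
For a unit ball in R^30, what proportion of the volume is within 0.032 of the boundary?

Shell fraction = 1 - (1-0.032)^30 ≈ 0.62307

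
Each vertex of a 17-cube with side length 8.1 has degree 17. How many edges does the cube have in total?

Each of the 2^17 = 131072 vertices has degree 17; total edges = 17·2^17/2 = 1114112.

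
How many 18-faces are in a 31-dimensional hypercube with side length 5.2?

Choose 18 of 31 axes to span the face (C(31,18) = 206253075 ways), then fix each of the remaining 13 coordinates at one of its two extreme values (2^13 = 8192 ways): 206253075·8192 = 1689625190400.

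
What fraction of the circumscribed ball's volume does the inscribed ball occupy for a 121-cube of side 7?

V_in/V_out = n^(-n/2) = 121^(-121/2) ≈ 9.80585e-127.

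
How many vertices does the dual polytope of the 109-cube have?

Number of vertices = 2n = 218.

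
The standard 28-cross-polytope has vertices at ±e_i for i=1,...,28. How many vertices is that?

An n-cross-polytope has 2n vertices; here n = 28, giving 56.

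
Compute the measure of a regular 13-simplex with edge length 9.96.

V = (9.96^13 / 13!) · √((13+1) / 2^13) ≈ 63.0173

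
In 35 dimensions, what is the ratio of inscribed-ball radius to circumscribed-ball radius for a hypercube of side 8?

r_in = 8/2 (half the side); r_out = 8√35/2 (half the diagonal). Ratio = 1/√35 ≈ 0.169031.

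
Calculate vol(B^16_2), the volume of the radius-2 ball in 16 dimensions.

The n-ball volume is π^(n/2)·r^n/Γ(n/2+1). With n=16, r=2: V = 512·π^8/315 ≈ 15422.6.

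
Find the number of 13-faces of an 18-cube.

Number of 13-faces = C(18,13) · 2^(18-13) = 8568 · 32 = 274176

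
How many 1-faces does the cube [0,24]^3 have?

The 3-cube has n·2^(n-1) = 3·2^2 = 3·4 = 12 edges.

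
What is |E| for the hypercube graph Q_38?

Each of the 2^38 = 274877906944 vertices has degree 38; total edges = 38·2^38/2 = 5222680231936.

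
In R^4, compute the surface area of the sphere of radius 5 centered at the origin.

|∂B_4(5)| = 250·π^2 ≈ 2467.4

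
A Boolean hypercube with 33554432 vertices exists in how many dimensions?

Since 2^n = 33554432, we have n = 25.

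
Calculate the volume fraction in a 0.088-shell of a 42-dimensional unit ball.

Shell fraction = 1 - (1-0.088)^42 ≈ 0.979117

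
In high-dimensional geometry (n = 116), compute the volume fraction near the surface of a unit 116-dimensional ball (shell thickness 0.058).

1 - (1-0.058)^116 ≈ 0.999023 ≈ 99.90%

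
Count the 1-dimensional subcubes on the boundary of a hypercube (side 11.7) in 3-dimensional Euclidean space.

f_1(3-cube) = (3 choose 1) · 2^2 = 12.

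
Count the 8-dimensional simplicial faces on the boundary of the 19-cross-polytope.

An n-cross-polytope has 2^(k+1)·C(n,k+1) k-faces. Here 2^9·C(19,9) = 512·92378 = 47297536.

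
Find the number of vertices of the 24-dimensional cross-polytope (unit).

The vertices are ±e_1, ..., ±e_24, so there are 2·24 = 48.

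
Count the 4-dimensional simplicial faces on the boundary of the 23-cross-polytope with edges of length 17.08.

Number of 4-faces = 2^(4+1) · C(23,4+1) = 32 · 33649 = 1076768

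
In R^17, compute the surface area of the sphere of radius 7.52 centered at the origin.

|∂B_17(7.52)| ≈ 2.50666e+14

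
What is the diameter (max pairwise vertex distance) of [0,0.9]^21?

The space diagonal of an n-cube of side s is s√n. Here 0.9·√21 ≈ 4.12432.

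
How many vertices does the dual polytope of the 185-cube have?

The 185-dimensional cross-polytope has 2n = 2·185 = 370 vertices.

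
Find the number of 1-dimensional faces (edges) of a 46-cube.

Number of 1-faces = C(46,1)·2^(46-1) = 46·35184372088832 = 1618481116086272.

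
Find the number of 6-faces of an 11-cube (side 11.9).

Number of 6-faces = C(11,6) · 2^(11-6) = 462 · 32 = 14784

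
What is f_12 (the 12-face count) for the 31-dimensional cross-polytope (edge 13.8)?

An n-cross-polytope has 2^(k+1)·C(n,k+1) k-faces. Here 2^13·C(31,13) = 8192·206253075 = 1689625190400.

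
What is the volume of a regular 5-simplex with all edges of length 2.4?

V = (2.4^5 / 5!) · √((5+1) / 2^5) ≈ 0.287326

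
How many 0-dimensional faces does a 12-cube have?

Choose 0 of 12 axes to span the face (C(12,0) = 1 way), then fix each of the remaining 12 coordinates at one of its two extreme values (2^12 = 4096 ways): 1·4096 = 4096.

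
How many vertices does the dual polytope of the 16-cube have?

The vertices are ±e_1, ..., ±e_16, so there are 2·16 = 32.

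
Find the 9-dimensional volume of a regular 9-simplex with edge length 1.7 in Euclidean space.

V = (1.7^9 / 9!) · √((9+1) / 2^9) ≈ 4.56712e-05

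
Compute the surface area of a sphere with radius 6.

The surface area of an n-ball is 2π^(n/2) r^(n-1) / Γ(n/2). For n=3, r=6: 4πr² = 4π·(6)² ≈ 452.389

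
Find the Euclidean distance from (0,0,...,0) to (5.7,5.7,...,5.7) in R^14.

||(5.7,5.7,...,5.7)|| = √(14)·5.7 ≈ 21.3274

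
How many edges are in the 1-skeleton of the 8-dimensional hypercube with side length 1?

Each of the 2^8 = 256 vertices has degree 8; total edges = 8·2^8/2 = 1024.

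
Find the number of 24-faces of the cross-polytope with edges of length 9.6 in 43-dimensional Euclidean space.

Number of 24-faces = 2^(24+1) · C(43,24+1) = 33554432 · 608359048206 = 20413142314612948992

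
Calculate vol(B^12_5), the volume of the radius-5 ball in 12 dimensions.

The n-ball volume is π^(n/2)·r^n/Γ(n/2+1). With n=12, r=5: V = 48828125·π^6/144 ≈ 3.25992e+08.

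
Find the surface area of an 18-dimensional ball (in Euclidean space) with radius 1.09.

S = n·V_n(r)/r = 18·V_18(1.09)/1.09 (volume-to-surface relation), giving 6.39895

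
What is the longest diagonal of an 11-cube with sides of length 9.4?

The space diagonal of an n-cube of side s is s√n. Here 9.4·√11 ≈ 31.1763.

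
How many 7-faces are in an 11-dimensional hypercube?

Number of 7-faces = C(11,7) · 2^(11-7) = 330 · 16 = 5280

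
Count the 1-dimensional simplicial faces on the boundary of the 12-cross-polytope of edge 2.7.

Number of 1-faces = 2^(1+1) · C(12,1+1) = 4 · 66 = 264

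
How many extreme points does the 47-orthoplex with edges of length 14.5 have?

The 47-dimensional cross-polytope has 2n = 2·47 = 94 vertices.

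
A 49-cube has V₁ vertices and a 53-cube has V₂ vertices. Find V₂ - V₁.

V₁ = 2^49 = 562949953421312. V₂ = 2^53 = 9007199254740992. V₂ - V₁ = 8444249301319680.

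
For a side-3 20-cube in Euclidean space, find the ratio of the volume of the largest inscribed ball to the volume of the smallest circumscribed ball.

Volume scales as r^n, and r_in/r_out = 1/√20, giving (1/√20)^20 ≈ 9.76562e-14.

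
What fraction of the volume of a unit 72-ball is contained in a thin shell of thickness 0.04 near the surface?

V(inner)/V(outer) = ((1-0.04)/1)^72 ≈ 0.05291, so the shell fraction is 0.947091.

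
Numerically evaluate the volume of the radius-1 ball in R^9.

V_9(1) = π^(9/2) · (1)^9 / Γ(9/2 + 1) = 32·π^4/945 ≈ 3.29851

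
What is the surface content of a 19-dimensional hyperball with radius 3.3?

S = n·V_n(r)/r = 19·V_19(3.3)/3.3 (volume-to-surface relation), giving 1.90806e+09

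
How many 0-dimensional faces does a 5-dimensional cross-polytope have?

Each 0-face is the convex hull of 1 vertex, one chosen as ±e_i from each of 1 distinct axis: 2^1·C(5,1) = 10.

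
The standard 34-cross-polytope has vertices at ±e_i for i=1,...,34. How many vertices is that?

Number of vertices = 2n = 68.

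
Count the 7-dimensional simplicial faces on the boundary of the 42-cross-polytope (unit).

Number of 7-faces = 2^(7+1) · C(42,7+1) = 256 · 118030185 = 30215727360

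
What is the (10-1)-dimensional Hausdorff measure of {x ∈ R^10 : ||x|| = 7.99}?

|∂B_10(7.99)| ≈ 3.38446e+09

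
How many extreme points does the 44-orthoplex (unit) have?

The vertices are ±e_1, ..., ±e_44, so there are 2·44 = 88.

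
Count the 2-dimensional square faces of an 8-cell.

Number of 2-faces = C(4,2) · 2^(4-2) = 6 · 4 = 24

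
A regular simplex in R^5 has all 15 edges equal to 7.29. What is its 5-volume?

For a regular n-simplex with edge a, V = (a^n / n!)·√((n+1)/2^n). With a=7.29, n=5: V ≈ 74.2946.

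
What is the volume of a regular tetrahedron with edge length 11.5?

Volume = (√2/12) · 11.5³ = 179.237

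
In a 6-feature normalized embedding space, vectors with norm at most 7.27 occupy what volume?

Volume = π^{6/2}·(7.27)^6/Γ(4) ≈ 762965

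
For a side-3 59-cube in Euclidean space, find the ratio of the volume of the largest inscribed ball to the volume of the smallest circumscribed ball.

Volume scales as r^n, and r_in/r_out = 1/√59, giving (1/√59)^59 ≈ 5.75262e-53.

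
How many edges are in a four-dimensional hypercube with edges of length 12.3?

f_1(4-cube) = (4 choose 1) · 2^3 = 32.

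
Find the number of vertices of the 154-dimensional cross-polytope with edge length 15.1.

The vertices are ±e_1, ..., ±e_154, so there are 2·154 = 308.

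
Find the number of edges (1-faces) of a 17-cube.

An n-cube has C(n,k)·2^(n-k) k-faces. Here C(17,1)·2^16 = 17·65536 = 1114112.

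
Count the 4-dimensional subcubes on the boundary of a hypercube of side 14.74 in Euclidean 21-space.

f_4(21-cube) = (21 choose 4) · 2^17 = 784465920.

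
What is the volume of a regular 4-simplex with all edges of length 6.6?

Volume = 6.6^4 · √(5/2^4) / 4! ≈ 44.1967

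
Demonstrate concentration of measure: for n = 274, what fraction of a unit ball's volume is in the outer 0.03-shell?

1 - (1-0.03)^274 ≈ 0.999763 ≈ 99.9763%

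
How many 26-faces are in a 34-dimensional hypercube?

f_26(34-cube) = (34 choose 26) · 2^8 = 4647988224.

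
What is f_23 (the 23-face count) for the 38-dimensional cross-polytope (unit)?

f_23(38-orthoplex) = 2^24 · (38 choose 24) = 162228197759385600.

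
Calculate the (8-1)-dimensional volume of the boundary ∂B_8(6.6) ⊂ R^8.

|∂B_8(6.6)| ≈ 1.77127e+07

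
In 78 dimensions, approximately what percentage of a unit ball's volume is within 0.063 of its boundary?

1 - (1-0.063)^78 ≈ 0.993753 ≈ 99.38%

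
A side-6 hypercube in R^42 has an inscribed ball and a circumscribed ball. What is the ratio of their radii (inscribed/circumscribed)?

r_in / r_out = (6/2) / (6√42/2) = 1/√42 ≈ 0.154303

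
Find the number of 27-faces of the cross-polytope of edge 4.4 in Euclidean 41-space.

Number of 27-faces = 2^(27+1) · C(41,27+1) = 268435456 · 17620076360 = 4729853232451420160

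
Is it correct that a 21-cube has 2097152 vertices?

True. The 21-cube has 2^21 = 2097152 vertices.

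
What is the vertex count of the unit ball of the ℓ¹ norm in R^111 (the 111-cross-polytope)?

The 111-dimensional cross-polytope has 2n = 2·111 = 222 vertices.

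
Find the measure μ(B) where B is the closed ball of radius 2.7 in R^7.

The n-ball volume is π^(n/2)·r^n/Γ(n/2+1). With n=7, r=2.7: V ≈ 4942.27.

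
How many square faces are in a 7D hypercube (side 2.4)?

f_2(7-cube) = (7 choose 2) · 2^5 = 672.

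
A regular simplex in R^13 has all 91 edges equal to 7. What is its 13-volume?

For a regular n-simplex with edge a, V = (a^n / n!)·√((n+1)/2^n). With a=7, n=13: V ≈ 0.643225.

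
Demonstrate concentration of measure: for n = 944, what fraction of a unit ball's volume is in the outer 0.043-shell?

1 - (1-0.043)^944 ≈ 1 - 9.569e-19 ≈ 100.000000%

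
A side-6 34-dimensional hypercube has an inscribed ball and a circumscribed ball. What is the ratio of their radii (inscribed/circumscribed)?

Ratio = (s/2)/(s√34/2) = 34^(-1/2) ≈ 0.171499.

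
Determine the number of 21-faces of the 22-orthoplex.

An n-cross-polytope has 2^(k+1)·C(n,k+1) k-faces. Here 2^22·C(22,22) = 4194304·1 = 4194304.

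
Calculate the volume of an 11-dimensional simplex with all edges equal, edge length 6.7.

For a regular n-simplex with edge a, V = (a^n / n!)·√((n+1)/2^n). With a=6.7, n=11: V ≈ 2.34203.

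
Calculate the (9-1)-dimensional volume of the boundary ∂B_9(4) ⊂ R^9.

S_9(4) = 2·π^(9/2)·(4)^8 / Γ(9/2) = 2097152·π^4/105 ≈ 1.94554e+06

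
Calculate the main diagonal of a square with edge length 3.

The space diagonal of an n-cube of side s is s√n. Here 3·√2 ≈ 4.24264.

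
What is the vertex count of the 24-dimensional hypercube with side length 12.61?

The 24-cube has 2^24 = 16777216 vertices.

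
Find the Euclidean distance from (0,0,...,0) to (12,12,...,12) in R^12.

||(12,12,...,12)|| = √(12)·12 ≈ 41.5692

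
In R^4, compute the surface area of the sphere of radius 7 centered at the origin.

S_4(7) = 2·π^(4/2)·(7)^3 / Γ(4/2) = 686·π^2 ≈ 6770.55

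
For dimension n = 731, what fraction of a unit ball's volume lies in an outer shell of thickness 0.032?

1 - (1-0.032)^731 ≈ 1 - 4.73e-11 ≈ (100 - 4.73e-09)%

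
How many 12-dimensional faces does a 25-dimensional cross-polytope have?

Number of 12-faces = 2^(12+1) · C(25,12+1) = 8192 · 5200300 = 42600857600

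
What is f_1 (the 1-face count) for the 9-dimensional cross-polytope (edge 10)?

Each 1-face is the convex hull of 2 vertices, one chosen as ±e_i from each of 2 distinct axes: 2^2·C(9,2) = 144.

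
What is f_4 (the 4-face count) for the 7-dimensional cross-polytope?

An n-cross-polytope has 2^(k+1)·C(n,k+1) k-faces. Here 2^5·C(7,5) = 32·21 = 672.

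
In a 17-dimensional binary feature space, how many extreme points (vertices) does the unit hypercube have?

The 17-cube has 2^17 = 131072 vertices.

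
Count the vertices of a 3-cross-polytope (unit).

The vertices are ±e_1, ..., ±e_3, so there are 2·3 = 6.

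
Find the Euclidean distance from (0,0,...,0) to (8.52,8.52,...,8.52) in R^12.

The space diagonal of an n-cube of side s is s√n. Here 8.52·√12 ≈ 29.5141.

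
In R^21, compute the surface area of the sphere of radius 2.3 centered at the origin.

|∂B_21(2.3)| ≈ 5.02717e+06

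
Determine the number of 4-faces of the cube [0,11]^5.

An n-cube has C(n,k)·2^(n-k) k-faces. Here C(5,4)·2^1 = 5·2 = 10.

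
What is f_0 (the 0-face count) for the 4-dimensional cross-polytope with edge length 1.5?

Number of 0-faces = 2^(0+1) · C(4,0+1) = 2 · 4 = 8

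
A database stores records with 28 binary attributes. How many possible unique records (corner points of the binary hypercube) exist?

The 28-cube has 2^28 = 268435456 vertices.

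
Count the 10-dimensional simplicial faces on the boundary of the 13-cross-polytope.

f_10(13-orthoplex) = 2^11 · (13 choose 11) = 159744.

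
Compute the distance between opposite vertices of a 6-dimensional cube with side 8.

The space diagonal of an n-cube of side s is s√n. Here 8·√6 ≈ 19.5959.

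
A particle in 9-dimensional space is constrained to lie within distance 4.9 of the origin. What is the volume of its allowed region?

V_9(4.9) = π^(9/2) · (4.9)^9 / Γ(9/2 + 1) ≈ 5.37134e+06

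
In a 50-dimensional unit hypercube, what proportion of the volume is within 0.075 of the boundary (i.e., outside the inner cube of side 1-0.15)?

1 - (1 - 2·0.075)^50 = 1 - 0.85^50 ≈ 0.999704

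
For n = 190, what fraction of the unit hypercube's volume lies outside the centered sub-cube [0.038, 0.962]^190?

Shell fraction = 1 - (1-0.076)^190 ≈ 0.9999996996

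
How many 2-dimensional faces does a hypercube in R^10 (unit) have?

An n-cube has C(n,k)·2^(n-k) k-faces. Here C(10,2)·2^8 = 45·256 = 11520.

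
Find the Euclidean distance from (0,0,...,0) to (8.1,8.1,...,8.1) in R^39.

Diagonal = √39 · 8.1 ≈ 50.5845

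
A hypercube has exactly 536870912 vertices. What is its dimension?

The n-cube has 2^n vertices, and 536870912 = 2^29, so n = 29.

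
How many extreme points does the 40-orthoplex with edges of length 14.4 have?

The vertices are ±e_1, ..., ±e_40, so there are 2·40 = 80.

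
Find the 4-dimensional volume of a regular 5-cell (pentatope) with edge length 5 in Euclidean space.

V = (5^4 / 4!) · √((4+1) / 2^4) ≈ 14.5577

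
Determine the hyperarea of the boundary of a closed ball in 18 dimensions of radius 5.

|∂B_18(5)| = 152587890625·π^9/4032 ≈ 1.1281e+12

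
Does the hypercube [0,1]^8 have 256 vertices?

True. The 8-cube has 2^8 = 256 vertices.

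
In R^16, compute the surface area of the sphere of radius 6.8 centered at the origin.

The surface area of an n-ball is 2π^(n/2) r^(n-1) / Γ(n/2). For n=16, r=6.8: 1.15726e+13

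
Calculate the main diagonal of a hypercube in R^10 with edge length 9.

||(9,9,...,9)|| = √(10)·9 ≈ 28.4605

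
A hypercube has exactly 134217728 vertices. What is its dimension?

n = log_2(134217728) = 27.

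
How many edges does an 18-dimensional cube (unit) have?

The 18-cube has n·2^(n-1) = 18·2^17 = 18·131072 = 2359296 edges.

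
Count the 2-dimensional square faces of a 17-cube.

Choose 2 of 17 axes to span the face (C(17,2) = 136 ways), then fix each of the remaining 15 coordinates at one of its two extreme values (2^15 = 32768 ways): 136·32768 = 4456448.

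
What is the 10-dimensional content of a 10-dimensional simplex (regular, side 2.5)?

Volume = 2.5^10 · √(11/2^10) / 10! ≈ 0.000272385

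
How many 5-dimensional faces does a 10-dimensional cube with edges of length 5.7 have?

f_5(10-cube) = (10 choose 5) · 2^5 = 8064.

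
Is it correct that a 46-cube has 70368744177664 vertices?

True. The 46-cube has 2^46 = 70368744177664 vertices.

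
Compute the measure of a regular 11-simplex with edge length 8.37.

Volume = 8.37^11 · √(12/2^11) / 11! ≈ 27.0863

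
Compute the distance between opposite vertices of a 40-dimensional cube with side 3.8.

||(3.8,3.8,...,3.8)|| = √(40)·3.8 ≈ 24.0333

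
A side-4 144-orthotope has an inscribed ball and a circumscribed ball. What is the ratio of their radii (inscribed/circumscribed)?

For an n-cube of any side s, the inradius is s/2 and the circumradius is s√n/2, so the ratio is 1/√144 ≈ 0.0833333.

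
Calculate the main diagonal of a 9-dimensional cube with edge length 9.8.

d = √(9.8² + 9.8² + ... + 9.8²) [9 terms] = √(9·9.8²) = 9.8√9 = 29.4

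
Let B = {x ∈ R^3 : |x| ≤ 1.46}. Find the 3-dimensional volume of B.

Volume = π^{3/2}·(1.46)^3/Γ(5/2) ≈ 13.0361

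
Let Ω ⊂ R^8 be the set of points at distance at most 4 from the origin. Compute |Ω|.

V_8(4) = π^(8/2) · (4)^8 / Γ(8/2 + 1) = 8192·π^4/3 ≈ 265992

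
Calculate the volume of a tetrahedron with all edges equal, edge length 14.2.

Volume = (√2/12) · 14.2³ = 337.442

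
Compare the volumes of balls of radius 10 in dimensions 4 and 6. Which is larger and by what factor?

V_4(10) ≈ 49348, V_6(10) ≈ 5.16771e+06. The 6-ball is larger by a factor of 104.7.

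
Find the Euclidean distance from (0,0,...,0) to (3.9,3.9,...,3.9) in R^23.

Diagonal = √23 · 3.9 ≈ 18.7037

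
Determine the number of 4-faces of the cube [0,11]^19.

Choose 4 of 19 axes to span the face (C(19,4) = 3876 ways), then fix each of the remaining 15 coordinates at one of its two extreme values (2^15 = 32768 ways): 3876·32768 = 127008768.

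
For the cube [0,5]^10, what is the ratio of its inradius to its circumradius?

r_in = 5/2 (half the side); r_out = 5√10/2 (half the diagonal). Ratio = 1/√10 ≈ 0.316228.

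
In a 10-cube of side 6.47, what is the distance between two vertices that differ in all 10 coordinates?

||(6.47,6.47,...,6.47)|| = √(10)·6.47 ≈ 20.4599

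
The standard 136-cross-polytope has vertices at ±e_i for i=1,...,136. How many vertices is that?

The vertices are ±e_1, ..., ±e_136, so there are 2·136 = 272.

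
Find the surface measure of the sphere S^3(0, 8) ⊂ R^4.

S_4(8) = 2·π^(4/2)·(8)^3 / Γ(4/2) = 1024·π^2 ≈ 10106.5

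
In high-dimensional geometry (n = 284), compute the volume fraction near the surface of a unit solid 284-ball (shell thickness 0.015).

1 - (1-0.015)^284 ≈ 0.986326 ≈ 98.63%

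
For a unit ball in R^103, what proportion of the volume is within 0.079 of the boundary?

1 - (1-0.079)^103 ≈ 0.999792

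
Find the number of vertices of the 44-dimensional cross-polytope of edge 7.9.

The vertices are ±e_1, ..., ±e_44, so there are 2·44 = 88.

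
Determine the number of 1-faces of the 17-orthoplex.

An n-cross-polytope has 2^(k+1)·C(n,k+1) k-faces. Here 2^2·C(17,2) = 4·136 = 544.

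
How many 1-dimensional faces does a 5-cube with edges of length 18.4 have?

An n-cube has C(n,k)·2^(n-k) k-faces. Here C(5,1)·2^4 = 5·16 = 80.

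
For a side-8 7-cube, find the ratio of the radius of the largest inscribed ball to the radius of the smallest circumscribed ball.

For an n-cube of any side s, the inradius is s/2 and the circumradius is s√n/2, so the ratio is 1/√7 ≈ 0.377964.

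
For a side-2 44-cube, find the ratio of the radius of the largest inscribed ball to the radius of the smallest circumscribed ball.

r_in / r_out = (2/2) / (2√44/2) = 1/√44 ≈ 0.150756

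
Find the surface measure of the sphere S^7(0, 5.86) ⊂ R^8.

The surface area of an n-ball is 2π^(n/2) r^(n-1) / Γ(n/2). For n=8, r=5.86: 7.7048e+06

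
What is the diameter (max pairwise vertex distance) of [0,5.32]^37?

Diagonal = √37 · 5.32 ≈ 32.3603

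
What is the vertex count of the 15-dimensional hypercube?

The 15-cube has 2^15 = 32768 vertices.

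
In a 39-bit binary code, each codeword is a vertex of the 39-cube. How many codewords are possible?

Number of vertices = 2^39 = 549755813888.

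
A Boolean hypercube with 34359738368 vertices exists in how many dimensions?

The n-cube has 2^n vertices, and 34359738368 = 2^35, so n = 35.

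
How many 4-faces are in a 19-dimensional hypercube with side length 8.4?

f_4(19-cube) = (19 choose 4) · 2^15 = 127008768.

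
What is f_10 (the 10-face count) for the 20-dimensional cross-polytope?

An n-cross-polytope has 2^(k+1)·C(n,k+1) k-faces. Here 2^11·C(20,11) = 2048·167960 = 343982080.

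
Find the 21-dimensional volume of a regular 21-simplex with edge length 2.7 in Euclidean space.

For a regular n-simplex with edge a, V = (a^n / n!)·√((n+1)/2^n). With a=2.7, n=21: V ≈ 7.2559e-14.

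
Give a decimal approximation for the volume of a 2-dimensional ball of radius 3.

The n-ball volume is π^(n/2)·r^n/Γ(n/2+1). With n=2, r=3: V = 9·π ≈ 28.2743.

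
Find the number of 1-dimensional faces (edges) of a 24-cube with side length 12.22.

Each of the 2^24 = 16777216 vertices has degree 24; total edges = 24·2^24/2 = 201326592.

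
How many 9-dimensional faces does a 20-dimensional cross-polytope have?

Number of 9-faces = 2^(9+1) · C(20,9+1) = 1024 · 184756 = 189190144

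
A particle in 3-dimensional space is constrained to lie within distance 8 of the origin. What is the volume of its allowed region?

Volume = π^{3/2}·(8)^3/Γ(5/2) = 2048·π/3 ≈ 2144.66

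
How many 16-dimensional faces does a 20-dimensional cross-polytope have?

An n-cross-polytope has 2^(k+1)·C(n,k+1) k-faces. Here 2^17·C(20,17) = 131072·1140 = 149422080.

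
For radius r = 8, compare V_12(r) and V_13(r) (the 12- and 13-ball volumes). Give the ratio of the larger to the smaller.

V_12(8) ≈ 9.17586e+10, V_13(8) ≈ 5.00623e+11. The 13-ball is larger by a factor of 5.456.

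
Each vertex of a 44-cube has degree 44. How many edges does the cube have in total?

Number of 1-faces = C(44,1)·2^(44-1) = 44·8796093022208 = 387028092977152.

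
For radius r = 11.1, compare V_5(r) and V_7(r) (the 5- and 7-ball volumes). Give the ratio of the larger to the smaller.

V_5(11.1) ≈ 886979, V_7(11.1) ≈ 9.80937e+07. The 7-ball is larger by a factor of 110.6.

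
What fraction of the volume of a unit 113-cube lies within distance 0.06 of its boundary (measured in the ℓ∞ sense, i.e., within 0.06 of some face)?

Shell fraction = 1 - (1-0.12)^113 ≈ 0.9999994672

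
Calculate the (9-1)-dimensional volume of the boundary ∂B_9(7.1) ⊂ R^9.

|∂B_9(7.1)| ≈ 1.91702e+08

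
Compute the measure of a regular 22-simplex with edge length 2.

For a regular n-simplex with edge a, V = (a^n / n!)·√((n+1)/2^n). With a=2, n=22: V ≈ 8.73831e-18.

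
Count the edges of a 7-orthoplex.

Each 1-face is the convex hull of 2 vertices, one chosen as ±e_i from each of 2 distinct axes: 2^2·C(7,2) = 84.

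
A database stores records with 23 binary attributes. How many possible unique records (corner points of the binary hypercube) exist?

The 23-cube has 2^23 = 8388608 vertices.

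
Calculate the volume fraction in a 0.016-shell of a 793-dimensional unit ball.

1 - (1-0.016)^793 ≈ 0.9999972132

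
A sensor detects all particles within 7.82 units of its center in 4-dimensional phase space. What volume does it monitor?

V_4(7.82) = π^(4/2) · (7.82)^4 / Γ(4/2 + 1) ≈ 18454.3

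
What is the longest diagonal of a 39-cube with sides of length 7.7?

Diagonal = √39 · 7.7 ≈ 48.0865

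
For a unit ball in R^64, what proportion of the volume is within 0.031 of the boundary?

1 - (1-0.031)^64 ≈ 0.866733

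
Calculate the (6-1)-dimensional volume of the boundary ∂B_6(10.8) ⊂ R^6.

S = n·V_n(r)/r = 6·V_6(10.8)/10.8 (volume-to-surface relation), giving 4.55584e+06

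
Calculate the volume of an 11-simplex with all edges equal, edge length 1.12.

V_11 = √(12) · 1.12^11 / (11! · 2^(11/2)) ≈ 6.67065e-09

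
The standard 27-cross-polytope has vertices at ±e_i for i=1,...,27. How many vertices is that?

The 27-dimensional cross-polytope has 2n = 2·27 = 54 vertices.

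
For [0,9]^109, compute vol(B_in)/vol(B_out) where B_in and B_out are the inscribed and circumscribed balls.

The radii are 9/2 and 9√109/2, so the volume ratio is (1/√109)^109 = 109^{-109/2} ≈ 9.12548e-112.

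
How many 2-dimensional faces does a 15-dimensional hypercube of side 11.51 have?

Number of 2-faces = C(15,2) · 2^(15-2) = 105 · 8192 = 860160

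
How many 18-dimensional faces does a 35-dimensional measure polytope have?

Number of 18-faces = C(35,18) · 2^(35-18) = 4537567650 · 131072 = 594748067020800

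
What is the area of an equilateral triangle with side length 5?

Area = (√3/4) · 5² = 10.8253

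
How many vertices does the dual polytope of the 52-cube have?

The vertices are ±e_1, ..., ±e_52, so there are 2·52 = 104.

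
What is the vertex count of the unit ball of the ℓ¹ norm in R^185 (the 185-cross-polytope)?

An n-cross-polytope has 2n vertices; here n = 185, giving 370.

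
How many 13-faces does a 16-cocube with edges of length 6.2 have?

An n-cross-polytope has 2^(k+1)·C(n,k+1) k-faces. Here 2^14·C(16,14) = 16384·120 = 1966080.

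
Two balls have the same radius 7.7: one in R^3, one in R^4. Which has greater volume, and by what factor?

V_3(7.7) ≈ 1912.32, V_4(7.7) ≈ 17347.3. The 4-ball is larger by a factor of 9.071.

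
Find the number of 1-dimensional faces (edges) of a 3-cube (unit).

Number of 1-faces = C(3,1)·2^(3-1) = 3·4 = 12.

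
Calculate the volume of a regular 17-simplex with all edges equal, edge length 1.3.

V = (1.3^17 / 17!) · √((17+1) / 2^17) ≈ 2.85003e-15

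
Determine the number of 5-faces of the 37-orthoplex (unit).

Number of 5-faces = 2^(5+1) · C(37,5+1) = 64 · 2324784 = 148786176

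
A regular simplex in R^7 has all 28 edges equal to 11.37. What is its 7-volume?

V = (11.37^7 / 7!) · √((7+1) / 2^7) ≈ 1218.52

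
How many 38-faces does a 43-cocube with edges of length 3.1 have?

f_38(43-orthoplex) = 2^39 · (43 choose 39) = 67845364991918080.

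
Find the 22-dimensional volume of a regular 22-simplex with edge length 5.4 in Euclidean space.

V_22 = √(23) · 5.4^22 / (22! · 2^(22/2)) ≈ 2.70041e-08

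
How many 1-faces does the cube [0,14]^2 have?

The 2-cube has n·2^(n-1) = 2·2^1 = 2·2 = 4 edges.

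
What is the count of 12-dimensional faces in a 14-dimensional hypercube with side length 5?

Number of 12-faces = C(14,12) · 2^(14-12) = 91 · 4 = 364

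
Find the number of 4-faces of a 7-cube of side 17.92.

f_4(7-cube) = (7 choose 4) · 2^3 = 280.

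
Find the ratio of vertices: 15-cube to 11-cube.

The 15-cube has 2^15 = 32768 vertices. The 11-cube has 2^11 = 2048 vertices. Ratio: 32768/2048 = 16.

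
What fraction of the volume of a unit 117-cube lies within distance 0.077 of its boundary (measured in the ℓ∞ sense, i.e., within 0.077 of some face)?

Shell fraction = 1 - (1-0.154)^117 ≈ 0.9999999968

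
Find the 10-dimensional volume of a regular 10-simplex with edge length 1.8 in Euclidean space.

V_10 = √(11) · 1.8^10 / (10! · 2^(10/2)) ≈ 1.01978e-05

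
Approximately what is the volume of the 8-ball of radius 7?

Volume = π^{8/2}·(7)^8/Γ(5) = 5764801·π^4/24 ≈ 2.33977e+07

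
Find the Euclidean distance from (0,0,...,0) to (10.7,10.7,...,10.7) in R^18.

d = √(10.7² + 10.7² + ... + 10.7²) [18 terms] = √(18·10.7²) = 10.7√18 ≈ 45.3963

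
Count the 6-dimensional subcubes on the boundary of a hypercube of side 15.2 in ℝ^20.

An n-cube has C(n,k)·2^(n-k) k-faces. Here C(20,6)·2^14 = 38760·16384 = 635043840.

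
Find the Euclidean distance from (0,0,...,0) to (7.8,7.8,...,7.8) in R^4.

||(7.8,7.8,...,7.8)|| = √(4)·7.8 = 15.6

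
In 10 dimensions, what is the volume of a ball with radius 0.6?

Volume = π^{10/2}·(0.6)^10/Γ(6) ≈ 0.0154199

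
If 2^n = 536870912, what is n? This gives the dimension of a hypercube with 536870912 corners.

The n-cube has 2^n vertices, and 536870912 = 2^29, so n = 29.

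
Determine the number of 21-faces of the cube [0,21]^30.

An n-cube has C(n,k)·2^(n-k) k-faces. Here C(30,21)·2^9 = 14307150·512 = 7325260800.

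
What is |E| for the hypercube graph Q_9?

Each of the 2^9 = 512 vertices has degree 9; total edges = 9·2^9/2 = 2304.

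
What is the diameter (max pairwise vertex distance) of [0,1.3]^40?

||(1.3,1.3,...,1.3)|| = √(40)·1.3 ≈ 8.22192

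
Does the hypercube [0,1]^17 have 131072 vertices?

True. The 17-cube has 2^17 = 131072 vertices.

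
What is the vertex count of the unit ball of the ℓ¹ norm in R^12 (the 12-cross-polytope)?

An n-cross-polytope has 2n vertices; here n = 12, giving 24.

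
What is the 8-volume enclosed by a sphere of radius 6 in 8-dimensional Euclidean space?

Volume = π^{8/2}·(6)^8/Γ(5) = 69984·π^4 ≈ 6.81708e+06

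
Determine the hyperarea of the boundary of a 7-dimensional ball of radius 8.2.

The surface area of an n-ball is 2π^(n/2) r^(n-1) / Γ(n/2). For n=7, r=8.2: 1.00545e+07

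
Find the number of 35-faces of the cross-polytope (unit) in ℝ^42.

Number of 35-faces = 2^(35+1) · C(42,35+1) = 68719476736 · 5245786 = 360487668989034496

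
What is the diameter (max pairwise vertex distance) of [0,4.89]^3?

||(4.89,4.89,...,4.89)|| = √(3)·4.89 ≈ 8.46973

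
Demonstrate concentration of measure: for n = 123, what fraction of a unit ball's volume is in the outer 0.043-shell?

1 - (1-0.043)^123 ≈ 0.995511 ≈ 99.55%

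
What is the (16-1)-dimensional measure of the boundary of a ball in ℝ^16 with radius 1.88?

The surface area of an n-ball is 2π^(n/2) r^(n-1) / Γ(n/2). For n=16, r=1.88: 48771.5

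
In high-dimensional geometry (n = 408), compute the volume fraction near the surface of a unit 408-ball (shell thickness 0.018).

1 - (1-0.018)^408 ≈ 0.999395 ≈ 99.94%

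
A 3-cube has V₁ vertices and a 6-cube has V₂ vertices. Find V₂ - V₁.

V₁ = 2^3 = 8. V₂ = 2^6 = 64. V₂ - V₁ = 56.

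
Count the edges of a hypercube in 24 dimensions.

Each of the 2^24 = 16777216 vertices has degree 24; total edges = 24·2^24/2 = 201326592.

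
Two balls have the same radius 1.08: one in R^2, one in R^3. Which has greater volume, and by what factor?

V_2(1.08) ≈ 3.66435, V_3(1.08) ≈ 5.27667. The 3-ball is larger by a factor of 1.44.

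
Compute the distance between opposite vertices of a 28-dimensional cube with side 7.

d = √(7² + 7² + ... + 7²) [28 terms] = √(28·7²) = 7√28 ≈ 37.0405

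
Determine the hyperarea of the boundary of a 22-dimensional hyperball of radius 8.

The surface area of an n-ball is 2π^(n/2) r^(n-1) / Γ(n/2). For n=22, r=8: 72057594037927936·π^11/14175 ≈ 1.49556e+18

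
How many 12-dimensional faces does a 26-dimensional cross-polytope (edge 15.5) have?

Each 12-face is the convex hull of 13 vertices, one chosen as ±e_i from each of 13 distinct axes: 2^13·C(26,13) = 85201715200.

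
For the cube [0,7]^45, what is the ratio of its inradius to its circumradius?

Ratio = (s/2)/(s√45/2) = 45^(-1/2) ≈ 0.149071.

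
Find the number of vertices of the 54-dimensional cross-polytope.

The vertices are ±e_1, ..., ±e_54, so there are 2·54 = 108.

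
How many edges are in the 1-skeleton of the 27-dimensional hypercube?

The 27-cube has n·2^(n-1) = 27·2^26 = 27·67108864 = 1811939328 edges.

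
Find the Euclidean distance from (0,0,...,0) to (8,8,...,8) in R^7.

d = √(8² + 8² + ... + 8²) [7 terms] = √(7·8²) = 8√7 ≈ 21.166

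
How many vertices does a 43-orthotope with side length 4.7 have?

Number of vertices = 2^43 = 8796093022208.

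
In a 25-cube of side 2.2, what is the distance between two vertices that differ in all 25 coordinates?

Diagonal = √25 · 2.2 = 11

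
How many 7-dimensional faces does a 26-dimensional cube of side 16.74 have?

An n-cube has C(n,k)·2^(n-k) k-faces. Here C(26,7)·2^19 = 657800·524288 = 344876646400.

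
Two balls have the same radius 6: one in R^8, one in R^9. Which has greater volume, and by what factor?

V_8(6) ≈ 6.81708e+06, V_9(6) ≈ 3.32414e+07. The 9-ball is larger by a factor of 4.876.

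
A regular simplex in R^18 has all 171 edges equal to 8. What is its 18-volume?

For a regular n-simplex with edge a, V = (a^n / n!)·√((n+1)/2^n). With a=8, n=18: V ≈ 0.0239544.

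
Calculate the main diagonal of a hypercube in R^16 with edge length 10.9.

Diagonal = √16 · 10.9 = 43.6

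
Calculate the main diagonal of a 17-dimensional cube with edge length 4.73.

d = √(4.73² + 4.73² + ... + 4.73²) [17 terms] = √(17·4.73²) = 4.73√17 ≈ 19.5023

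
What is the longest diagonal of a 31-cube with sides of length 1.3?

d = √(1.3² + 1.3² + ... + 1.3²) [31 terms] = √(31·1.3²) = 1.3√31 ≈ 7.23809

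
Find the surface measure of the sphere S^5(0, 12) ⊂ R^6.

|∂B_6(12)| = 248832·π^3 ≈ 7.71535e+06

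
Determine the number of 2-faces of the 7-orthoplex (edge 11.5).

An n-cross-polytope has 2^(k+1)·C(n,k+1) k-faces. Here 2^3·C(7,3) = 8·35 = 280.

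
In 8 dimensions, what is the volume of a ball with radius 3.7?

V_8(3.7) = π^(8/2) · (3.7)^8 / Γ(8/2 + 1) ≈ 142561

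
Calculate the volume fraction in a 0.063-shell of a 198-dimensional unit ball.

V(inner)/V(outer) = ((1-0.063)/1)^198 ≈ 2.538e-06, so the shell fraction is 0.9999974623.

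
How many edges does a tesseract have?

An n-cube has n·2^(n-1) edges. With n = 4: 4·8 = 32.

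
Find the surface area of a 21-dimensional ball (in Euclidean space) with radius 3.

S_21(3) = 2·π^(21/2)·(3)^20 / Γ(21/2) = 88159684608·π^10/8083075 ≈ 1.02139e+09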